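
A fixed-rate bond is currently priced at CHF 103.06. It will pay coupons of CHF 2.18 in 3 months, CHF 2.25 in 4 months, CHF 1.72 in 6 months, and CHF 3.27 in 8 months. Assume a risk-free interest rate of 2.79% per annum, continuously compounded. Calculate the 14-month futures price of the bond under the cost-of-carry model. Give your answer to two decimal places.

CHF 96.86

PV(coupons) I = 2.18·e^(−0.0279·3/12) + 2.25·e^(−0.0279·4/12) + 1.72·e^(−0.0279·6/12) + 3.27·e^(−0.0279·8/12)
I = 2.1648 + 2.2292 + 1.6962 + 3.2097 = 9.2999
F = (S − I)·e^(rT) = (103.06 − 9.2999) · e^(0.0279·14/12)
= 93.7601 · e^0.032550 = 93.7601 × 1.033086 = CHF 96.86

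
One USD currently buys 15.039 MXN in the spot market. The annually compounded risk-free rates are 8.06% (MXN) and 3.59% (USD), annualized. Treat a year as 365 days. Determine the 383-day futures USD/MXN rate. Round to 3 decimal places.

By covered interest parity, F = S · (1+r_MXN)^T / (1+r_USD)^T
= 15.039 × 1.084739 / 1.037703 = 15.039 × 1.045327
F = 15.721 MXN per USD

15.721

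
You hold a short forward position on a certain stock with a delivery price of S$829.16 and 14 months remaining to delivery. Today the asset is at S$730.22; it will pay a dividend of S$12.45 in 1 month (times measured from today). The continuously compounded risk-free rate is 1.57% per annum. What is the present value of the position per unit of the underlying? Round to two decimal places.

S$96.32

PV(remaining dividends) I = 12.45·e^(−0.0157·1/12) = 12.4337
Current forward F = (S − I)·e^(rT) = (730.22 − 12.4337)·e^(0.0157·14/12) = 717.7863 × 1.018485 = 731.0546
Value (long) = (F − K)·e^(−rT) = (731.0546 − 829.16) × 0.981850 = -96.3248
Short position value = −(long value) = S$96.32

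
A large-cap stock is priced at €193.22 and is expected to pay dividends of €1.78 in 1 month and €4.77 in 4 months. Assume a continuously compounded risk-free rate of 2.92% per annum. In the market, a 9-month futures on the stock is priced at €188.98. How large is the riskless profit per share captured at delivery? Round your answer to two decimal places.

€1.87 per share

PV(dividends) I = 1.78·e^(−0.0292·1/12) + 4.77·e^(−0.0292·4/12) = 6.4995
Fair futures F* = (S − I)·e^(rT) = (193.22 − 6.4995)·e^0.021900 = 186.7205 × 1.022142 = 190.8549
Market €188.98 < fair 190.8549: forward underpriced → reverse cash-and-carry (short the stock, invest proceeds at r, pay the dividends, go long the forward).
Profit at T = |F_mkt − F*| = |188.98 − 190.8549| = €1.87 per share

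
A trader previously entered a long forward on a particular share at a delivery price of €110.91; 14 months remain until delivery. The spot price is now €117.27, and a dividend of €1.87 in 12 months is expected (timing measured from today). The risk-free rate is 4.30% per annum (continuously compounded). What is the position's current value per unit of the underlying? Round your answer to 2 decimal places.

€10.00

PV(remaining dividends) I = 1.87·e^(−0.0430·12/12) = 1.7913
Current forward F = (S − I)·e^(rT) = (117.27 − 1.7913)·e^(0.0430·14/12) = 115.4787 × 1.051446 = 121.4196
Value (long) = (F − K)·e^(−rT) = (121.4196 − 110.91) × 0.951071 = 9.9954
Value = €10.00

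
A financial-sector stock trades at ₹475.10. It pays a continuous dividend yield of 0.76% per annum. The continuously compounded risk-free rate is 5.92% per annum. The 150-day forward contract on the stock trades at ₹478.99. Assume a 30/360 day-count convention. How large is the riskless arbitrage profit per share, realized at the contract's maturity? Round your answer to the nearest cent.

Fair forward: F* = S·e^(carry·T), with carry = (r − q) = 0.0592 − 0.0076 = 0.0516
F* = 475.10 · e^(0.0516 × 150/360) = 475.10 · e^0.021500 = 475.10 × 1.021733 = ₹485.4253
Market ₹478.99 < fair ₹485.4253: forward underpriced → reverse cash-and-carry (short spot, go long the forward).
At maturity, profit = |F_mkt − F*| = |478.99 − 485.4253| = ₹6.44 per share

₹6.44 per share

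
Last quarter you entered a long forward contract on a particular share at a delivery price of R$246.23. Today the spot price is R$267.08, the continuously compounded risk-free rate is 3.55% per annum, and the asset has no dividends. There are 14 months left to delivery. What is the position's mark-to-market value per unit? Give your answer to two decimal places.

R$30.84

Current fair forward for the remaining 14 months: F = S·e^(r·T), r = 0.0355
F = 267.08 · e^(0.0355 × 14/12) = 267.08 × 1.042286 = 278.3737
Value of long forward = (F − K)·e^(−rT) = (278.3737 − 246.23) · e^(−0.0355·14/12)
= 32.1437 × 0.959429 = 30.84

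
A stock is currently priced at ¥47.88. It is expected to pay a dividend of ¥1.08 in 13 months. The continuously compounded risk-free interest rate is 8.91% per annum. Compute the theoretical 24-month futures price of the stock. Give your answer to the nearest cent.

PV(dividends) I = 1.08·e^(−0.0891·13/12)
I = 0.9806
F = (S − I)·e^(rT) = (47.88 − 0.9806) · e^(0.0891·24/12)
= 46.8994 · e^0.178200 = 46.8994 × 1.195064 = ¥56.05

¥56.05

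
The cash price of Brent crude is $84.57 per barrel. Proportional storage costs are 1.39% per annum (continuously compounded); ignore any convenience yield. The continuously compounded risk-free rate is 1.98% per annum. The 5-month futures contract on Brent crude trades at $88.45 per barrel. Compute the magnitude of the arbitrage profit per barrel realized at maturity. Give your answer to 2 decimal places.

$2.68 per barrel

Fair futures: F* = S·e^(carry·T), with carry = (r + u) = 0.0198 + 0.0139 = 0.0337
F* = 84.57 · e^(0.0337 × 5/12) = 84.57 · e^0.014042 = 84.57 × 1.014141 = $85.7659
Market $88.45 > fair $85.7659: forward overpriced → cash-and-carry (buy spot, short the forward).
At maturity, profit = |F_mkt − F*| = |88.45 − 85.7659| = $2.68 per barrel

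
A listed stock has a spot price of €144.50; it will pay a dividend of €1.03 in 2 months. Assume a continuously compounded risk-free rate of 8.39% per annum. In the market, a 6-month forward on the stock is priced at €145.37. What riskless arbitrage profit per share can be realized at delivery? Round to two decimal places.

€4.26 per share

PV(dividends) I = 1.03·e^(−0.0839·2/12) = 1.0157
Fair forward F* = (S − I)·e^(rT) = (144.50 − 1.0157)·e^0.041950 = 143.4843 × 1.042842 = 149.6315
Market €145.37 < fair 149.6315: forward underpriced → reverse cash-and-carry (short the stock, invest proceeds at r, pay the dividends, go long the forward).
Profit at T = |F_mkt − F*| = |145.37 − 149.6315| = €4.26 per share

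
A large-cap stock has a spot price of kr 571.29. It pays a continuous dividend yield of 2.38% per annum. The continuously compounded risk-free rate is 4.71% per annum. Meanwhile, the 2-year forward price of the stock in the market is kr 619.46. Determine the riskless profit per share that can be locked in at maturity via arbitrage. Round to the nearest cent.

Fair forward: F* = S·e^(carry·T), with carry = (r − q) = 0.0471 − 0.0238 = 0.0233
F* = 571.29 · e^(0.0233 × 2) = 571.29 · e^0.046600 = 571.29 × 1.047703 = kr 598.5422
Market kr 619.46 > fair kr 598.5422: forward overpriced → cash-and-carry (buy spot, short the forward).
At maturity, profit = |F_mkt − F*| = |619.46 − 598.5422| = kr 20.92 per share

kr 20.92 per share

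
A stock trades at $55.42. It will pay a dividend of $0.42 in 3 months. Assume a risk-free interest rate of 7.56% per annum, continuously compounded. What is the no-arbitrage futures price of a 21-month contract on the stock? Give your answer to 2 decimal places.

PV(dividends) I = 0.42·e^(−0.0756·3/12)
I = 0.4121
F = (S − I)·e^(rT) = (55.42 − 0.4121) · e^(0.0756·21/12)
= 55.0079 · e^0.132300 = 55.0079 × 1.141451 = $62.79

$62.79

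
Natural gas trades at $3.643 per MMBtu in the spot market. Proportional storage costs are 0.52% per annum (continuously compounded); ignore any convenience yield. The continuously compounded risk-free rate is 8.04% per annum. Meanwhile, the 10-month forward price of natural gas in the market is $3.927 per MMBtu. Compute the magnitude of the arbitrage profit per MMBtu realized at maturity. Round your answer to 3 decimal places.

$0.015 per MMBtu

Fair forward: F* = S·e^(carry·T), with carry = (r + u) = 0.0804 + 0.0052 = 0.0856
F* = 3.643 · e^(0.0856 × 10/12) = 3.643 · e^0.071333 = 3.643 × 1.073939 = $3.9124
Market $3.927 > fair $3.9124: forward overpriced → cash-and-carry (buy spot, short the forward).
At maturity, profit = |F_mkt − F*| = |3.927 − 3.9124| = $0.015 per MMBtu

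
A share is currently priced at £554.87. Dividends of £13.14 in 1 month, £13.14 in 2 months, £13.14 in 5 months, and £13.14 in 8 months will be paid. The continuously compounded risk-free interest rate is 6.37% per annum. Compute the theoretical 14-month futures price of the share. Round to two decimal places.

£542.25

PV(dividends) I = 13.14·e^(−0.0637·1/12) + 13.14·e^(−0.0637·2/12) + 13.14·e^(−0.0637·5/12) + 13.14·e^(−0.0637·8/12)
I = 13.0704 + 13.0012 + 12.7958 + 12.5937 = 51.4611
F = (S − I)·e^(rT) = (554.87 − 51.4611) · e^(0.0637·14/12)
= 503.4089 · e^0.074317 = 503.4089 × 1.077148 = £542.25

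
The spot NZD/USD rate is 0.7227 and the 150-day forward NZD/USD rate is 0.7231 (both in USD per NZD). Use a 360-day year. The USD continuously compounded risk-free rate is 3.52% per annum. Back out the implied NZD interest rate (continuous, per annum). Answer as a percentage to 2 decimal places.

F = S·e^((r_USD − r_NZD)T) ⇒ r_NZD = r_USD − ln(F/S)/T
ln(0.7231/0.7227) = 0.000553; /(150/360) = 0.001327
r_NZD = 0.0352 − 0.001327 = 0.033873
r_NZD = 3.39%

3.39%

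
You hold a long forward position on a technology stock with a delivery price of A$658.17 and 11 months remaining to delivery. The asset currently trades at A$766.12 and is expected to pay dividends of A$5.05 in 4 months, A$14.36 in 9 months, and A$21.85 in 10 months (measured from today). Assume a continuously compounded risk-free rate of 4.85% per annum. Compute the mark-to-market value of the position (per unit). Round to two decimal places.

A$96.77

PV(remaining dividends) I = 5.05·e^(−0.0485·4/12) + 14.36·e^(−0.0485·9/12) + 21.85·e^(−0.0485·10/12) = 39.8006
Current forward F = (S − I)·e^(rT) = (766.12 − 39.8006)·e^(0.0485·11/12) = 726.3194 × 1.045461 = 759.3386
Value (long) = (F − K)·e^(−rT) = (759.3386 − 658.17) × 0.956515 = 96.7693
Value = A$96.77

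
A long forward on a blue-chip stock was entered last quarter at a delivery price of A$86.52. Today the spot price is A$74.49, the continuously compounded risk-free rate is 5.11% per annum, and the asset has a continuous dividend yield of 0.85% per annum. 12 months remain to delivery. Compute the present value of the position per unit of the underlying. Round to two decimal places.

-A$8.35

Current fair forward for the remaining 12 months: F = S·e^((r − q)·T), (r − q) = 0.0511 − 0.0085 = 0.0426
F = 74.49 · e^(0.0426 × 12/12) = 74.49 × 1.043520 = 77.7318
Value of long forward = (F − K)·e^(−rT) = (77.7318 − 86.52) · e^(−0.0511·12/12)
= -8.7882 × 0.950184 = -8.35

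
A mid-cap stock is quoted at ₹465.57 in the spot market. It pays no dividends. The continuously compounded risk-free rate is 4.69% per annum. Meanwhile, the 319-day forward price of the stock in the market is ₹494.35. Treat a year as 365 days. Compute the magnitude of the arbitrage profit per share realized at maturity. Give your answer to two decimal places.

Fair forward: F* = S·e^(carry·T), with carry = r = 0.0469
F* = 465.57 · e^(0.0469 × 319/365) = 465.57 · e^0.040989 = 465.57 × 1.041841 = ₹485.0499
Market ₹494.35 > fair ₹485.0499: forward overpriced → cash-and-carry (buy spot, short the forward).
At maturity, profit = |F_mkt − F*| = |494.35 − 485.0499| = ₹9.30 per share

₹9.30 per share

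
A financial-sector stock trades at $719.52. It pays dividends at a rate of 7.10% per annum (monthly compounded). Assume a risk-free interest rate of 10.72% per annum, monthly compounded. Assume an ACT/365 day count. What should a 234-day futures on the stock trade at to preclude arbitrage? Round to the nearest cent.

$736.29

F = S · (1+r/12)^(12T) / (1+q/12)^(12T)
= 719.52 × 1.070815 / 1.046429 = 719.52 × 1.023304
F = $736.29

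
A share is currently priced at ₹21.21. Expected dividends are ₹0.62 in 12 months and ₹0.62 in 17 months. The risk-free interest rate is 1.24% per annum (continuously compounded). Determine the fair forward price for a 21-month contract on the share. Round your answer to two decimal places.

₹20.43

PV(dividends) I = 0.62·e^(−0.0124·12/12) + 0.62·e^(−0.0124·17/12)
I = 0.6124 + 0.6092 = 1.2216
F = (S − I)·e^(rT) = (21.21 − 1.2216) · e^(0.0124·21/12)
= 19.9884 · e^0.021700 = 19.9884 × 1.021937 = ₹20.43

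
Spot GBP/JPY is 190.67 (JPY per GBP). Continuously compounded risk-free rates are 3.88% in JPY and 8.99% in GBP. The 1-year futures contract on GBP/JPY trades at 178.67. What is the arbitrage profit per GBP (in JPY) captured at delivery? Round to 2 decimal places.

Fair futures: F* = S·e^(carry·T), with carry = (r_JPY − r_GBP) = 0.0388 − 0.0899 = -0.0511
F* = 190.67 · e^(-0.0511 × 1) = 190.67 · e^-0.051100 = 190.67 × 0.950184 = 181.1716
Market 178.67 < fair 181.1716: forward underpriced → reverse cash-and-carry (short spot, go long the forward).
At maturity, profit = |F_mkt − F*| = |178.67 − 181.1716| = 2.50 per GBP (in JPY)

2.50 per GBP (in JPY)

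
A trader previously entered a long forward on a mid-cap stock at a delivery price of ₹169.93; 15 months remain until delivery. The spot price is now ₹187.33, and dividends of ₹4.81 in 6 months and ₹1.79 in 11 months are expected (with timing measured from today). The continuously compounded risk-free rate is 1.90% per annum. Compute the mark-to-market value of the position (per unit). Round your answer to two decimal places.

₹14.86

PV(remaining dividends) I = 4.81·e^(−0.0190·6/12) + 1.79·e^(−0.0190·11/12) = 6.5236
Current forward F = (S − I)·e^(rT) = (187.33 − 6.5236)·e^(0.0190·15/12) = 180.8064 × 1.024034 = 185.1519
Value (long) = (F − K)·e^(−rT) = (185.1519 − 169.93) × 0.976530 = 14.8646
Value = ₹14.86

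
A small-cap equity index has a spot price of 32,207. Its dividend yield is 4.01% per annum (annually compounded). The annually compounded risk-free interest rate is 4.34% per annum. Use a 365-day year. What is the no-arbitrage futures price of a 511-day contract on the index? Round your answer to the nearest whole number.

32,350

F = S · (1+r)^T / (1+q)^T
= 32207 × 1.061283 / 1.056587 = 32207 × 1.004444
F = 32,350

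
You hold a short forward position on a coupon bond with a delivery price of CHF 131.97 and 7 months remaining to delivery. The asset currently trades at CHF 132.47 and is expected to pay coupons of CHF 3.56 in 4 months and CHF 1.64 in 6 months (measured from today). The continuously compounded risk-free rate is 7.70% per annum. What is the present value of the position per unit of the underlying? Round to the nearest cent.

PV(remaining coupons) I = 3.56·e^(−0.0770·4/12) + 1.64·e^(−0.0770·6/12) = 5.0478
Current forward F = (S − I)·e^(rT) = (132.47 − 5.0478)·e^(0.0770·7/12) = 127.4222 × 1.045941 = 133.2761
Value (long) = (F − K)·e^(−rT) = (133.2761 − 131.97) × 0.956077 = 1.2487
Short position value = −(long value) = -CHF 1.25

-CHF 1.25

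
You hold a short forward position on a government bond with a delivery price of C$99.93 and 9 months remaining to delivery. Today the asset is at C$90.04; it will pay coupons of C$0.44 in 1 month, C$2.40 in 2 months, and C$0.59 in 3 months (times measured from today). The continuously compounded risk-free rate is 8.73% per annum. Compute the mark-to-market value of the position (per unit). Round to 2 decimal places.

C$6.94

PV(remaining coupons) I = 0.44·e^(−0.0873·1/12) + 2.40·e^(−0.0873·2/12) + 0.59·e^(−0.0873·3/12) = 3.3794
Current forward F = (S − I)·e^(rT) = (90.04 − 3.3794)·e^(0.0873·9/12) = 86.6606 × 1.067666 = 92.5246
Value (long) = (F − K)·e^(−rT) = (92.5246 − 99.93) × 0.936622 = -6.9361
Short position value = −(long value) = C$6.94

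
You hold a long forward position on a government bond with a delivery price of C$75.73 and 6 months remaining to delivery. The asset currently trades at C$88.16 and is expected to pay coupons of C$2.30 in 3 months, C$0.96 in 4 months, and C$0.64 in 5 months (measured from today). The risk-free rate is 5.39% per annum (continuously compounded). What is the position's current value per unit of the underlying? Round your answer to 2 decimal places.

PV(remaining coupons) I = 2.30·e^(−0.0539·3/12) + 0.96·e^(−0.0539·4/12) + 0.64·e^(−0.0539·5/12) = 3.8379
Current forward F = (S − I)·e^(rT) = (88.16 − 3.8379)·e^(0.0539·6/12) = 84.3221 × 1.027316 = 86.6254
Value (long) = (F − K)·e^(−rT) = (86.6254 − 75.73) × 0.973410 = 10.6057
Value = C$10.61

C$10.61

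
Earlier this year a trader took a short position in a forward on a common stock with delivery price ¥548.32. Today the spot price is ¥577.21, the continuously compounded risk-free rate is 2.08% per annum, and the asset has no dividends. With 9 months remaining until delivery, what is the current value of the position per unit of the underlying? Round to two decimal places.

Current fair forward for the remaining 9 months: F = S·e^(r·T), r = 0.0208
F = 577.21 · e^(0.0208 × 9/12) = 577.21 × 1.015722 = 586.2849
Value of long forward = (F − K)·e^(−rT) = (586.2849 − 548.32) · e^(−0.0208·9/12)
= 37.9649 × 0.984521 = 37.38
Short position value = −(long value) = -¥37.38

-¥37.38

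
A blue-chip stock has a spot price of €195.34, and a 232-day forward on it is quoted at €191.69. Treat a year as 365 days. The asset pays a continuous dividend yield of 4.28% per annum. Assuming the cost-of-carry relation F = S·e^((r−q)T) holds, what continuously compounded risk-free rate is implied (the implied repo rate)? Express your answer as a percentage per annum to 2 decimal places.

1.31%

From F = S·e^((r−q)T): (r − q) = ln(F/S)/T
ln(191.69/195.34) = ln(0.981315) = -0.018862
(r − q) = -0.018862 / (232/365) = -0.029675
r = ln(F/S)/T + q = -0.029675 + 0.0428 = 0.013125
r = 1.31%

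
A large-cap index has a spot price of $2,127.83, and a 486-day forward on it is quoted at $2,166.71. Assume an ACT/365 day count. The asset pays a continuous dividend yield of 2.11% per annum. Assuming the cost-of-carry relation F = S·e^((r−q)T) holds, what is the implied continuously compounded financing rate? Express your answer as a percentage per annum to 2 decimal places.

From F = S·e^((r−q)T): (r − q) = ln(F/S)/T
ln(2166.71/2127.83) = ln(1.018272) = 0.018107
(r − q) = 0.018107 / (486/365) = 0.013599
r = ln(F/S)/T + q = 0.013599 + 0.0211 = 0.034699
r = 3.47%

3.47%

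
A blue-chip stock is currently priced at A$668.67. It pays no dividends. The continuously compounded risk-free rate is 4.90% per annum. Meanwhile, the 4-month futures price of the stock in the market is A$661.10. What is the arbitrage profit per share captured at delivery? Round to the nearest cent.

A$18.58 per share

Fair futures: F* = S·e^(carry·T), with carry = r = 0.0490
F* = 668.67 · e^(0.0490 × 4/12) = 668.67 · e^0.016333 = 668.67 × 1.016467 = A$679.6810
Market A$661.10 < fair A$679.6810: forward underpriced → reverse cash-and-carry (short spot, go long the forward).
At maturity, profit = |F_mkt − F*| = |661.10 − 679.6810| = A$18.58 per share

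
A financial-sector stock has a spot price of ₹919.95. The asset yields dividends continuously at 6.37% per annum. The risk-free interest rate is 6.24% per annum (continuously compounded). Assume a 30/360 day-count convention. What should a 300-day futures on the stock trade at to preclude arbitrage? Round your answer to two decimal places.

F = S·e^((r − q)T) = 919.95 · e^((0.0624 − 0.0637) × 300/360)
= 919.95 · e^-0.001083 = 919.95 × 0.998918
F = ₹918.95

₹918.95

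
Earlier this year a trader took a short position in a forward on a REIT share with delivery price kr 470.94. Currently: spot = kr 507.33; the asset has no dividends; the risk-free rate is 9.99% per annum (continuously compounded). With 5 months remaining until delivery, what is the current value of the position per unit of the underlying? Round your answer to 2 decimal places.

-kr 55.59

Current fair forward for the remaining 5 months: F = S·e^(r·T), r = 0.0999
F = 507.33 · e^(0.0999 × 5/12) = 507.33 × 1.042503 = 528.8930
Value of long forward = (F − K)·e^(−rT) = (528.8930 − 470.94) · e^(−0.0999·5/12)
= 57.9530 × 0.959229 = 55.59
Short position value = −(long value) = -kr 55.59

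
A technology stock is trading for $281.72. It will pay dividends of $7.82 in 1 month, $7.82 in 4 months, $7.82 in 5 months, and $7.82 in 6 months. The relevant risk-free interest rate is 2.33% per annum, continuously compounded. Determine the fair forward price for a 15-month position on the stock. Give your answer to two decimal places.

$258.09

PV(dividends) I = 7.82·e^(−0.0233·1/12) + 7.82·e^(−0.0233·4/12) + 7.82·e^(−0.0233·5/12) + 7.82·e^(−0.0233·6/12)
I = 7.8048 + 7.7595 + 7.7444 + 7.7294 = 31.0381
F = (S − I)·e^(rT) = (281.72 − 31.0381) · e^(0.0233·15/12)
= 250.6819 · e^0.029125 = 250.6819 × 1.029553 = $258.09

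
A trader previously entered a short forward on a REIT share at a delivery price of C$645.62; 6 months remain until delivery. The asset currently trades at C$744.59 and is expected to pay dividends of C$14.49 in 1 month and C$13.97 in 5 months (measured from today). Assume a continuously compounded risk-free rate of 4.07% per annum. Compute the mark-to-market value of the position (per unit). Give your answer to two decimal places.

PV(remaining dividends) I = 14.49·e^(−0.0407·1/12) + 13.97·e^(−0.0407·5/12) = 28.1760
Current forward F = (S − I)·e^(rT) = (744.59 − 28.1760)·e^(0.0407·6/12) = 716.4140 × 1.020558 = 731.1420
Value (long) = (F − K)·e^(−rT) = (731.1420 − 645.62) × 0.979856 = 83.7992
Short position value = −(long value) = -C$83.80

-C$83.80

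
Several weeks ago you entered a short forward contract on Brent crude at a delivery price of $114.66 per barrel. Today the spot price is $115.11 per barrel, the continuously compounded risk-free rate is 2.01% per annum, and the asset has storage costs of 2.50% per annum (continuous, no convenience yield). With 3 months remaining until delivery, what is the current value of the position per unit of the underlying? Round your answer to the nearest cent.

-$1.75 per barrel

Current fair forward for the remaining 3 months: F = S·e^((r + u)·T), (r + u) = 0.0201 + 0.0250 = 0.0451
F = 115.11 · e^(0.0451 × 3/12) = 115.11 × 1.011339 = 116.4152
Value of long forward = (F − K)·e^(−rT) = (116.4152 − 114.66) · e^(−0.0201·3/12)
= 1.7552 × 0.994988 = 1.75
Short position value = −(long value) = -$1.75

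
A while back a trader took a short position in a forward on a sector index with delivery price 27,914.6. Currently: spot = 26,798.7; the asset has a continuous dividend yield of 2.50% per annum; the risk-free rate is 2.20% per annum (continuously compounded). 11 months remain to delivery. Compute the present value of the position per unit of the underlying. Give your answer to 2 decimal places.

1165.75

Current fair forward for the remaining 11 months: F = S·e^((r − q)·T), (r − q) = 0.0220 − 0.0250 = -0.0030
F = 26798.7 · e^(-0.0030 × 11/12) = 26798.7 × 0.99725378 = 26725.1049
Value of long forward = (F − K)·e^(−rT) = (26725.1049 − 27914.6) · e^(−0.0220·11/12)
= -1189.4951 × 0.98003532 = -1165.75
Short position value = −(long value) = 1165.75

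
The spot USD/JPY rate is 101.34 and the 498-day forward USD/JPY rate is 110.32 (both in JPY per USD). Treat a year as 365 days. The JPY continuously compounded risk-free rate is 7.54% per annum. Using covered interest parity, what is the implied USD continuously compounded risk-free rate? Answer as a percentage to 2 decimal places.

F = S·e^((r_JPY − r_USD)T) ⇒ r_USD = r_JPY − ln(F/S)/T
ln(110.32/101.34) = 0.084904; /(498/365) = 0.062229
r_USD = 0.0754 − 0.062229 = 0.013171
r_USD = 1.32%

1.32%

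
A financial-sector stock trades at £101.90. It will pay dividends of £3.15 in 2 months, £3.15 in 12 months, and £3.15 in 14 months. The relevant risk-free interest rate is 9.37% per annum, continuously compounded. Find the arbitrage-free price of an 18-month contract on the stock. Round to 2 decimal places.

PV(dividends) I = 3.15·e^(−0.0937·2/12) + 3.15·e^(−0.0937·12/12) + 3.15·e^(−0.0937·14/12)
I = 3.1012 + 2.8683 + 2.8238 = 8.7933
F = (S − I)·e^(rT) = (101.90 − 8.7933) · e^(0.0937·18/12)
= 93.1067 · e^0.140550 = 93.1067 × 1.150907 = £107.16

£107.16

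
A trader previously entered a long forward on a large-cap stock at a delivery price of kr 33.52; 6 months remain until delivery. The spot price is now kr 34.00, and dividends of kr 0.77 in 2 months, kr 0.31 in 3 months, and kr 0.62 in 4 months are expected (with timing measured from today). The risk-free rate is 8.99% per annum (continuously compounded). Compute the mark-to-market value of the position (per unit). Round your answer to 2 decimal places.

PV(remaining dividends) I = 0.77·e^(−0.0899·2/12) + 0.31·e^(−0.0899·3/12) + 0.62·e^(−0.0899·4/12) = 1.6634
Current forward F = (S − I)·e^(rT) = (34.00 − 1.6634)·e^(0.0899·6/12) = 32.3366 × 1.045976 = 33.8233
Value (long) = (F − K)·e^(−rT) = (33.8233 − 33.52) × 0.956045 = 0.2900
Value = kr 0.29

kr 0.29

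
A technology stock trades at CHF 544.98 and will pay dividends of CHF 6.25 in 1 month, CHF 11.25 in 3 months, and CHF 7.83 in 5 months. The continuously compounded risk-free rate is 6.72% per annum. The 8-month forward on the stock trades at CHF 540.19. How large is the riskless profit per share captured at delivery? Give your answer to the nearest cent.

PV(dividends) I = 6.25·e^(−0.0672·1/12) + 11.25·e^(−0.0672·3/12) + 7.83·e^(−0.0672·5/12) = 24.8915
Fair forward F* = (S − I)·e^(rT) = (544.98 − 24.8915)·e^0.044800 = 520.0885 × 1.045819 = 543.9184
Market CHF 540.19 < fair 543.9184: forward underpriced → reverse cash-and-carry (short the stock, invest proceeds at r, pay the dividends, go long the forward).
Profit at T = |F_mkt − F*| = |540.19 − 543.9184| = CHF 3.73 per share

CHF 3.73 per share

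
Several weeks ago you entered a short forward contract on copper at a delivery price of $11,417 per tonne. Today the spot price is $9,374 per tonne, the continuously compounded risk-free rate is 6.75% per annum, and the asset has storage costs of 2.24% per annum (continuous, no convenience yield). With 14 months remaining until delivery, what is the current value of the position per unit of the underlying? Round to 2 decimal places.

Current fair forward for the remaining 14 months: F = S·e^((r + u)·T), (r + u) = 0.0675 + 0.0224 = 0.0899
F = 9374 · e^(0.0899 × 14/12) = 9374 × 1.11058104 = 10410.5867
Value of long forward = (F − K)·e^(−rT) = (10410.5867 − 11417) · e^(−0.0675·14/12)
= -1006.4133 × 0.92427096 = -930.20
Short position value = −(long value) = $930.20

$930.20 per tonne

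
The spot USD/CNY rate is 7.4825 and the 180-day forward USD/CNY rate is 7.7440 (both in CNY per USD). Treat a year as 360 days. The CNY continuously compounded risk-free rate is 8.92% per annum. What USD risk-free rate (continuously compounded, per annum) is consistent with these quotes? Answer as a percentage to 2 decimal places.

F = S·e^((r_CNY − r_USD)T) ⇒ r_USD = r_CNY − ln(F/S)/T
ln(7.7440/7.4825) = 0.034351; /(180/360) = 0.068702
r_USD = 0.0892 − 0.068702 = 0.020498
r_USD = 2.05%

2.05%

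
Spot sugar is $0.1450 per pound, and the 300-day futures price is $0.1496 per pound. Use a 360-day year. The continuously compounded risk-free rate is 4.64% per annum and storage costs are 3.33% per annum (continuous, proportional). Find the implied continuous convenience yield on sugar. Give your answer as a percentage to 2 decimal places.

F = S·e^((r+u−y)T) ⇒ (r+u−y) = ln(F/S)/T
ln(0.1496/0.1450) = 0.031231; /T ⇒ 0.037477
y = r + u − ln(F/S)/T = 0.0464 + 0.0333 − 0.037477 = 0.042223
y = 4.22%

4.22%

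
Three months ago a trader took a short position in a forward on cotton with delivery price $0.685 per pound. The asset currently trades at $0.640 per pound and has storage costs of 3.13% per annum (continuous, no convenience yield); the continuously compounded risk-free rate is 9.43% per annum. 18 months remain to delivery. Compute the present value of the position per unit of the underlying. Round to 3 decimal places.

Current fair forward for the remaining 18 months: F = S·e^((r + u)·T), (r + u) = 0.0943 + 0.0313 = 0.1256
F = 0.640 · e^(0.1256 × 18/12) = 0.640 × 1.207316 = 0.7727
Value of long forward = (F − K)·e^(−rT) = (0.7727 − 0.685) · e^(−0.0943·18/12)
= 0.0877 × 0.868099 = 0.076
Short position value = −(long value) = -$0.076

-$0.076 per pound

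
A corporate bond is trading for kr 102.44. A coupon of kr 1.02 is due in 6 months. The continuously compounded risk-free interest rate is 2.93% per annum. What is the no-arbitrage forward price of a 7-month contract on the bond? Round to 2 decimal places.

kr 103.18

PV(coupons) I = 1.02·e^(−0.0293·6/12)
I = 1.0052
F = (S − I)·e^(rT) = (102.44 − 1.0052) · e^(0.0293·7/12)
= 101.4348 · e^0.017092 = 101.4348 × 1.017239 = kr 103.18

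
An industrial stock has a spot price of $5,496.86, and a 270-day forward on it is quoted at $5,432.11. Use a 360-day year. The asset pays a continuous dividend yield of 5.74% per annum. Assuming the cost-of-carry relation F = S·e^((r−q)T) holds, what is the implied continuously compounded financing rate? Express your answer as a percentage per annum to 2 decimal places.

From F = S·e^((r−q)T): (r − q) = ln(F/S)/T
ln(5432.11/5496.86) = ln(0.988221) = -0.011849
(r − q) = -0.011849 / (270/360) = -0.015799
r = ln(F/S)/T + q = -0.015799 + 0.0574 = 0.041601
r = 4.16%

4.16%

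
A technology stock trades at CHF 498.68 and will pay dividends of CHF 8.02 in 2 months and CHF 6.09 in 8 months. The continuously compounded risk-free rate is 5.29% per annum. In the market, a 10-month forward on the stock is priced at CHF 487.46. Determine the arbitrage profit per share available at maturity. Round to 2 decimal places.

CHF 19.24 per share

PV(dividends) I = 8.02·e^(−0.0529·2/12) + 6.09·e^(−0.0529·8/12) = 13.8286
Fair forward F* = (S − I)·e^(rT) = (498.68 − 13.8286)·e^0.044083 = 484.8514 × 1.045069 = 506.7032
Market CHF 487.46 < fair 506.7032: forward underpriced → reverse cash-and-carry (short the stock, invest proceeds at r, pay the dividends, go long the forward).
Profit at T = |F_mkt − F*| = |487.46 − 506.7032| = CHF 19.24 per share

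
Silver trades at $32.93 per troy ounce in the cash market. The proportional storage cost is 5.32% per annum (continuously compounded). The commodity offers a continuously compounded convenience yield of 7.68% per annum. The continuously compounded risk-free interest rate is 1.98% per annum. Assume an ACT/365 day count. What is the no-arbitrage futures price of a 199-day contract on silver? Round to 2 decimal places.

Net carry = r + u − y = 0.0198 + 0.0532 − 0.0768 = -0.0038
F = S·e^((r+u−y)T) = 32.93 · e^(-0.0038 × 199/365) = 32.93 · e^-0.002072
= 32.93 × 0.997930 = $32.86 per troy ounce

$32.86 per troy ounce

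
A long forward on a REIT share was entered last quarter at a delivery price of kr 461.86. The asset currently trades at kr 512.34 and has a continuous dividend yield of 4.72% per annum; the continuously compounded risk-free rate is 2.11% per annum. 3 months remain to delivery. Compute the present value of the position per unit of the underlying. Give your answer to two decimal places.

kr 46.90

Current fair forward for the remaining 3 months: F = S·e^((r − q)·T), (r − q) = 0.0211 − 0.0472 = -0.0261
F = 512.34 · e^(-0.0261 × 3/12) = 512.34 × 0.993496 = 509.0077
Value of long forward = (F − K)·e^(−rT) = (509.0077 − 461.86) · e^(−0.0211·3/12)
= 47.1477 × 0.994739 = 46.90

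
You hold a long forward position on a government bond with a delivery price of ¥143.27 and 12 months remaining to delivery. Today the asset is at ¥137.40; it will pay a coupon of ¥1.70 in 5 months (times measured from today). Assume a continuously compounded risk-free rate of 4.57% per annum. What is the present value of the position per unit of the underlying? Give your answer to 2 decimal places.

-¥1.14

PV(remaining coupons) I = 1.70·e^(−0.0457·5/12) = 1.6679
Current forward F = (S − I)·e^(rT) = (137.40 − 1.6679)·e^(0.0457·12/12) = 135.7321 × 1.046760 = 142.0789
Value (long) = (F − K)·e^(−rT) = (142.0789 − 143.27) × 0.955329 = -1.1379
Value = -¥1.14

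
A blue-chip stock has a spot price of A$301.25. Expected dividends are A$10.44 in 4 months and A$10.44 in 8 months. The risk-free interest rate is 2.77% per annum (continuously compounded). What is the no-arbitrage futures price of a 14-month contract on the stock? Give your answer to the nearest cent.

A$289.88

PV(dividends) I = 10.44·e^(−0.0277·4/12) + 10.44·e^(−0.0277·8/12)
I = 10.3440 + 10.2490 = 20.5930
F = (S − I)·e^(rT) = (301.25 − 20.5930) · e^(0.0277·14/12)
= 280.6570 · e^0.032317 = 280.6570 × 1.032845 = A$289.88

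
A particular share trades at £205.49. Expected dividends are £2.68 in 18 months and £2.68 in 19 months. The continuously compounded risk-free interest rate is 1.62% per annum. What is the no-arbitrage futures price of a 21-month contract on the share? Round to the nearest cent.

PV(dividends) I = 2.68·e^(−0.0162·18/12) + 2.68·e^(−0.0162·19/12)
I = 2.6157 + 2.6121 = 5.2278
F = (S − I)·e^(rT) = (205.49 − 5.2278) · e^(0.0162·21/12)
= 200.2622 · e^0.028350 = 200.2622 × 1.028756 = £206.02

£206.02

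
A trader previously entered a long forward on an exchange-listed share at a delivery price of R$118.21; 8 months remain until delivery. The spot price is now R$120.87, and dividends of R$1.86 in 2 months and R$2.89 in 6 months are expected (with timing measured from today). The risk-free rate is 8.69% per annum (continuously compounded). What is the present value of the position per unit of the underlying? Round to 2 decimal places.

PV(remaining dividends) I = 1.86·e^(−0.0869·2/12) + 2.89·e^(−0.0869·6/12) = 4.6004
Current forward F = (S − I)·e^(rT) = (120.87 − 4.6004)·e^(0.0869·8/12) = 116.2696 × 1.059644 = 123.2044
Value (long) = (F − K)·e^(−rT) = (123.2044 − 118.21) × 0.943713 = 4.7133
Value = R$4.71

R$4.71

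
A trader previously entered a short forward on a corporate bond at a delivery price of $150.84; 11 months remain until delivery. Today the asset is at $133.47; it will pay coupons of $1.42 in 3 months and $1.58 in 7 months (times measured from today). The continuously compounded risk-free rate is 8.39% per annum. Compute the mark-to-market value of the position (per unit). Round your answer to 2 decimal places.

PV(remaining coupons) I = 1.42·e^(−0.0839·3/12) + 1.58·e^(−0.0839·7/12) = 2.8951
Current forward F = (S − I)·e^(rT) = (133.47 − 2.8951)·e^(0.0839·11/12) = 130.5749 × 1.079943 = 141.0134
Value (long) = (F − K)·e^(−rT) = (141.0134 − 150.84) × 0.925975 = -9.0992
Short position value = −(long value) = $9.10

$9.10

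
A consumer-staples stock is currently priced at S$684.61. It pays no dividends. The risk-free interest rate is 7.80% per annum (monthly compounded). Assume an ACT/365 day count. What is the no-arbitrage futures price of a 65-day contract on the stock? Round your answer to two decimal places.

F = S · (1+r/12)^(12T)
= 684.61 × 1.013942
F = S$694.15

S$694.15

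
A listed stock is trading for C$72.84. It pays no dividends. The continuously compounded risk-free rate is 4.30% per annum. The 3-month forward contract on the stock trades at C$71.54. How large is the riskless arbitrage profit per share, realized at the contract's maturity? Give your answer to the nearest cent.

Fair forward: F* = S·e^(carry·T), with carry = r = 0.0430
F* = 72.84 · e^(0.0430 × 3/12) = 72.84 · e^0.010750 = 72.84 × 1.010808 = C$73.6273
Market C$71.54 < fair C$73.6273: forward underpriced → reverse cash-and-carry (short spot, go long the forward).
At maturity, profit = |F_mkt − F*| = |71.54 − 73.6273| = C$2.09 per share

C$2.09 per share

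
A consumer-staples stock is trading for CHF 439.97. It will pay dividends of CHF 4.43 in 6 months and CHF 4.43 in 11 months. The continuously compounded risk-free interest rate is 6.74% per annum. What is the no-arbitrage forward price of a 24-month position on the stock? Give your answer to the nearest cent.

CHF 493.79

PV(dividends) I = 4.43·e^(−0.0674·6/12) + 4.43·e^(−0.0674·11/12)
I = 4.2832 + 4.1646 = 8.4478
F = (S − I)·e^(rT) = (439.97 − 8.4478) · e^(0.0674·24/12)
= 431.5222 · e^0.134800 = 431.5222 × 1.144308 = CHF 493.79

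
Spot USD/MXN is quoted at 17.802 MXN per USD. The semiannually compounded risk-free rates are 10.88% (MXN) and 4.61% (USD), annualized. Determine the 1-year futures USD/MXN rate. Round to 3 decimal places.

18.910

By covered interest parity, F = S · (1+r_MXN/2)^(2T) / (1+r_USD/2)^(2T)
= 17.802 × 1.111759 / 1.046631 = 17.802 × 1.062226
F = 18.910 MXN per USD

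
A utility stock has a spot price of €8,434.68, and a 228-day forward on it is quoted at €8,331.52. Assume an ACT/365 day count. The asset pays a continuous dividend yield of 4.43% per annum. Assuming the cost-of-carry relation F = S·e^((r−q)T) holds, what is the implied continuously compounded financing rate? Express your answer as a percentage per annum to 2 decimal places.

2.46%

From F = S·e^((r−q)T): (r − q) = ln(F/S)/T
ln(8331.52/8434.68) = ln(0.987770) = -0.012305
(r − q) = -0.012305 / (228/365) = -0.019699
r = ln(F/S)/T + q = -0.019699 + 0.0443 = 0.024601
r = 2.46%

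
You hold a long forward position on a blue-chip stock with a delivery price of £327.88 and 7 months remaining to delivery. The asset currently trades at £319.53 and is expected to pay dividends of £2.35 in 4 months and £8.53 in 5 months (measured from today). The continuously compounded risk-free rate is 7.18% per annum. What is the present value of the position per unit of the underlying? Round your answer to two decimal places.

PV(remaining dividends) I = 2.35·e^(−0.0718·4/12) + 8.53·e^(−0.0718·5/12) = 10.5730
Current forward F = (S − I)·e^(rT) = (319.53 − 10.5730)·e^(0.0718·7/12) = 308.9570 × 1.042773 = 322.1720
Value (long) = (F − K)·e^(−rT) = (322.1720 − 327.88) × 0.958982 = -5.4739
Value = -£5.47

-£5.47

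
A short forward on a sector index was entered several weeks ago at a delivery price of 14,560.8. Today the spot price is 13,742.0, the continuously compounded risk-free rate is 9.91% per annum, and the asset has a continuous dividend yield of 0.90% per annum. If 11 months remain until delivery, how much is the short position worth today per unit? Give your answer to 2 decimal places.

Current fair forward for the remaining 11 months: F = S·e^((r − q)·T), (r − q) = 0.0991 − 0.0090 = 0.0901
F = 13742.0 · e^(0.0901 × 11/12) = 13742.0 × 1.08609823 = 14925.1619
Value of long forward = (F − K)·e^(−rT) = (14925.1619 − 14560.8) · e^(−0.0991·11/12)
= 364.3619 × 0.91316228 = 332.72
Short position value = −(long value) = -332.72

-332.72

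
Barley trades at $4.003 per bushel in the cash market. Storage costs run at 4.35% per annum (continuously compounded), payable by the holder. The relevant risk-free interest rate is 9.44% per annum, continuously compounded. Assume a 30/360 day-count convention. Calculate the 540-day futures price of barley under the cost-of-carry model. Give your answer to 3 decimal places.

Net carry = r + u − y = 0.0944 + 0.0435 − 0.0000 = 0.1379
F = S·e^((r+u−y)T) = 4.003 · e^(0.1379 × 540/360) = 4.003 · e^0.206850
= 4.003 × 1.229798 = $4.923 per bushel

$4.923 per bushel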